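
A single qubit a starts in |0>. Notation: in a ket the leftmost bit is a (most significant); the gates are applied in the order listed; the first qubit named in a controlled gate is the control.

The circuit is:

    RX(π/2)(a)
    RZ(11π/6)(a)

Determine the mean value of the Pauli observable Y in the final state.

The observable Y averages to -sqrt(3)/2.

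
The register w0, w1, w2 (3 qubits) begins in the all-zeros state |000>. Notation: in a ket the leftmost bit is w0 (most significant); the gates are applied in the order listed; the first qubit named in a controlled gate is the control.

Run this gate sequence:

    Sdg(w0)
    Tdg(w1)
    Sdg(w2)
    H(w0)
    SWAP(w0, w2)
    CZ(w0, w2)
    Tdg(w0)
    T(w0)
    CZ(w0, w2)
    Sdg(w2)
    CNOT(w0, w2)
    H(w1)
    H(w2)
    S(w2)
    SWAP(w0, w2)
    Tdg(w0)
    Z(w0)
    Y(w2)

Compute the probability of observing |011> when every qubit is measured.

Outcome |011> occurs with probability 1/4. Key observation: gates 6-9 undo each other exactly, leaving only the rest of the circuit to track.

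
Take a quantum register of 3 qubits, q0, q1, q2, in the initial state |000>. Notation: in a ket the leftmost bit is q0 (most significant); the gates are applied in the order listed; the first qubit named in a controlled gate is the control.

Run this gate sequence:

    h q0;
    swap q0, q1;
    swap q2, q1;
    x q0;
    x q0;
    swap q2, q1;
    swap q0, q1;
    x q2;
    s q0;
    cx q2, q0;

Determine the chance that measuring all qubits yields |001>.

The probability of measuring |001> is 1/2. Key observation: gates 2-7 undo each other exactly, leaving only the rest of the circuit to track.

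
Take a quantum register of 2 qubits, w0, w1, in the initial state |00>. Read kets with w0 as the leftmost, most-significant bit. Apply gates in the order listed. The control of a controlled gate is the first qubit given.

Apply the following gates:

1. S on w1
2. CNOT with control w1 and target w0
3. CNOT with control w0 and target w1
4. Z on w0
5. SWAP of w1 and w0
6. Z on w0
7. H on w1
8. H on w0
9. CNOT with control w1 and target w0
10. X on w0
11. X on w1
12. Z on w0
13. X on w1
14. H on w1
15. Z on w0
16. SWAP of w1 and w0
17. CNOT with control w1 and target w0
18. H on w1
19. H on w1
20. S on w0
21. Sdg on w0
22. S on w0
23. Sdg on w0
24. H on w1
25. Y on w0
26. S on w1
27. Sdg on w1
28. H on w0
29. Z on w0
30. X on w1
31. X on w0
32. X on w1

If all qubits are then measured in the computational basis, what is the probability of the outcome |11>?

A full measurement returns |11> with probability 1/2. Key observation: steps 19-24 multiply out to the identity, so the circuit reduces to the remaining gates.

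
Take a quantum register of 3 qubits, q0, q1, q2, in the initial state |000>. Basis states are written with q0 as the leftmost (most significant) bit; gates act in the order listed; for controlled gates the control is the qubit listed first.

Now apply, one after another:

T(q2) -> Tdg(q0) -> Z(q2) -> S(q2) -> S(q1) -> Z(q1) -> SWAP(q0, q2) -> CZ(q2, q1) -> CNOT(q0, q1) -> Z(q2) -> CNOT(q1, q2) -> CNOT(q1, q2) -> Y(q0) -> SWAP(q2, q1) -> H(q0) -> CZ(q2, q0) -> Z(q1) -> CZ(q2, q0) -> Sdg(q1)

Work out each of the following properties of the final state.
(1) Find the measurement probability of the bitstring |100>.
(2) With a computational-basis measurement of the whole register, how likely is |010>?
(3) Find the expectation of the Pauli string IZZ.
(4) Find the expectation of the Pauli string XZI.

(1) The probability of measuring |100> is 1/2. Key observation: steps 11-12 multiply out to the identity, so the circuit reduces to the remaining gates.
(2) Outcome |010> occurs with probability 0.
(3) The expectation value of IZZ is 1.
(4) The observable XZI averages to -1.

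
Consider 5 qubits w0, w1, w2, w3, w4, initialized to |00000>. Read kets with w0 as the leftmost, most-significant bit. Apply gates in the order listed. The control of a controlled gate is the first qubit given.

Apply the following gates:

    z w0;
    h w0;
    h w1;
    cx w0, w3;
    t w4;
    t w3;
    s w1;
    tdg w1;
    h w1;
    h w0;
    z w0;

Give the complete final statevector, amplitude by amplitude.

After the circuit, the state carries amplitude 1/4 + exp(I*pi/4)/4 on |00000>, exp(I*pi/4)/4 + I/4 on |00010>, 1/4 - exp(I*pi/4)/4 on |01000>, -I/4 + exp(I*pi/4)/4 on |01010>, -1/4 - exp(I*pi/4)/4 on |10000>, exp(I*pi/4)/4 + I/4 on |10010>, -1/4 + exp(I*pi/4)/4 on |11000>, -I/4 + exp(I*pi/4)/4 on |11010>, and 0 on every other basis state.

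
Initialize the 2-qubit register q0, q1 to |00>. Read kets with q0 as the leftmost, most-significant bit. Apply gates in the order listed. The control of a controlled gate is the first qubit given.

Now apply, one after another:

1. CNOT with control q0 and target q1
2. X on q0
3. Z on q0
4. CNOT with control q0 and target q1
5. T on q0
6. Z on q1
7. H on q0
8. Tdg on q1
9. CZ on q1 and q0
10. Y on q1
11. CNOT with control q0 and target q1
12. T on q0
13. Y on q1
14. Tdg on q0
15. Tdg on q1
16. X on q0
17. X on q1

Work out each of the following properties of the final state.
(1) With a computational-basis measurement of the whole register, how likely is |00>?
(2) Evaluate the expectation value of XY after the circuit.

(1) Outcome |00> occurs with probability 0.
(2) In the final state, XY has expectation -sqrt(2)/2.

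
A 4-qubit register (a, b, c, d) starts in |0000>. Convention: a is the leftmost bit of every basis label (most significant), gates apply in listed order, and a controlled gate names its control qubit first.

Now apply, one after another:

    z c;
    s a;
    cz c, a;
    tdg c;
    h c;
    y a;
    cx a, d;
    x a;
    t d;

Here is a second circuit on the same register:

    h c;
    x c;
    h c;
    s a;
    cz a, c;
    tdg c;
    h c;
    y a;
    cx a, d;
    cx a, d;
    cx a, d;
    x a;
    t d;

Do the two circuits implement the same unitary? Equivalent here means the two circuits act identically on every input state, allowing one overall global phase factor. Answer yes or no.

Yes: on every input state the two circuits agree up to one overall phase factor.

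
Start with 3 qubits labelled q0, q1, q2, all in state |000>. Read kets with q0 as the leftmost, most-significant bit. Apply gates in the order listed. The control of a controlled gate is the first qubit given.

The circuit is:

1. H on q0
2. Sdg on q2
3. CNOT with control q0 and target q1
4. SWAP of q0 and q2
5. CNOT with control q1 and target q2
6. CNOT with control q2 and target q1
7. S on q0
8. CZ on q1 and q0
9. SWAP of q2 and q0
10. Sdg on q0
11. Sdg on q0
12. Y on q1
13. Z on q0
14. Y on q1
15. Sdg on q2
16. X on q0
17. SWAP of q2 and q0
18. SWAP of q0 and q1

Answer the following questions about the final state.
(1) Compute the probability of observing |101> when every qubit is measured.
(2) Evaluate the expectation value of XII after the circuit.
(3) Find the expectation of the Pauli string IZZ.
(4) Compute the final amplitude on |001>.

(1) A full measurement returns |101> with probability 1/2.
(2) The expectation value of XII is 1.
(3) The observable IZZ averages to -1.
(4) |001> carries amplitude sqrt(2)/2 in the final state.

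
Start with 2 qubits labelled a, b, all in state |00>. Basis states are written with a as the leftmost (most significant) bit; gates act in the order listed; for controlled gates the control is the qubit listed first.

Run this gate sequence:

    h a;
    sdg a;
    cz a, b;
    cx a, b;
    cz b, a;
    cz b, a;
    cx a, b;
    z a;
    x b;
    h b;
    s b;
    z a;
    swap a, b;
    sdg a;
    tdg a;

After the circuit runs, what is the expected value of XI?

The observable XI averages to -sqrt(2)/2. Key observation: steps 4-7 multiply out to the identity, so the circuit reduces to the remaining gates.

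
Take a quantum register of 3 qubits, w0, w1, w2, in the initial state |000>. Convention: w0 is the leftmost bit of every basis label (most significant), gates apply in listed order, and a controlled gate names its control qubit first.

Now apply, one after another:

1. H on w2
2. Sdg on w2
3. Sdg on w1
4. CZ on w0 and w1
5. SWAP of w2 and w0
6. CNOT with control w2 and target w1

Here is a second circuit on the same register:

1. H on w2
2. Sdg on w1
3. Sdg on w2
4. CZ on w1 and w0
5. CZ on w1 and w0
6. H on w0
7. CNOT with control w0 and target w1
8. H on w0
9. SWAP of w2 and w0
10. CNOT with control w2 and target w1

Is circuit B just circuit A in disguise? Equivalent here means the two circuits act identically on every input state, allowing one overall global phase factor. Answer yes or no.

No: there is an input state on which the two circuits produce genuinely different outputs (not merely differing by a phase).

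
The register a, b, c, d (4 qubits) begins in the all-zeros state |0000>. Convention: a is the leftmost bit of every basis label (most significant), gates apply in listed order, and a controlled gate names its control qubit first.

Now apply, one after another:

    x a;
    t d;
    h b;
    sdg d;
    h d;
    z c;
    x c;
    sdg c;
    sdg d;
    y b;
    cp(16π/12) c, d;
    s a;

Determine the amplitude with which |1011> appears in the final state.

The final state's coefficient on |1011> equals exp(I*pi/3)/2.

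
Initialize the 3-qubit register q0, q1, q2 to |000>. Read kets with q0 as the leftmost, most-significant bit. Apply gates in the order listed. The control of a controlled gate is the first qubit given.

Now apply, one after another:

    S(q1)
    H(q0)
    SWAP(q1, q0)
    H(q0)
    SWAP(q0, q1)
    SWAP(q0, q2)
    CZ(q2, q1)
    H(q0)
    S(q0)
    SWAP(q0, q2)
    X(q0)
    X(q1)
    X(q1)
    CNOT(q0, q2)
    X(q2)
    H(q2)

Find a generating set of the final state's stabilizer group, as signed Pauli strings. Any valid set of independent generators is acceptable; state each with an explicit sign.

One valid set of independent stabilizer generators is +XZZ, -ZXI, +ZIY (any independent generating set of the same group is equally correct). Key observation: steps 12-13 multiply out to the identity, so the circuit reduces to the remaining gates.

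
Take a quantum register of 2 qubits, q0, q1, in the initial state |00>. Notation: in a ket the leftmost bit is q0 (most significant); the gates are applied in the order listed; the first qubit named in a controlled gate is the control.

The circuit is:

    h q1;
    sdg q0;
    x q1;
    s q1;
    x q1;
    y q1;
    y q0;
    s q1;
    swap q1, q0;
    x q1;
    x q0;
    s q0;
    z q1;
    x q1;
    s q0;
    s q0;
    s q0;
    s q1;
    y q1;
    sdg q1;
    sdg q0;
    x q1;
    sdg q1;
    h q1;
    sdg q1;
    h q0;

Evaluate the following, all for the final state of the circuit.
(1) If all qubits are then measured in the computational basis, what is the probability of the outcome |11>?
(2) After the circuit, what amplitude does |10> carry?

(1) A full measurement returns |11> with probability 1/4.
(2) |10> carries amplitude sqrt(2)*(1 - I)/4 in the final state.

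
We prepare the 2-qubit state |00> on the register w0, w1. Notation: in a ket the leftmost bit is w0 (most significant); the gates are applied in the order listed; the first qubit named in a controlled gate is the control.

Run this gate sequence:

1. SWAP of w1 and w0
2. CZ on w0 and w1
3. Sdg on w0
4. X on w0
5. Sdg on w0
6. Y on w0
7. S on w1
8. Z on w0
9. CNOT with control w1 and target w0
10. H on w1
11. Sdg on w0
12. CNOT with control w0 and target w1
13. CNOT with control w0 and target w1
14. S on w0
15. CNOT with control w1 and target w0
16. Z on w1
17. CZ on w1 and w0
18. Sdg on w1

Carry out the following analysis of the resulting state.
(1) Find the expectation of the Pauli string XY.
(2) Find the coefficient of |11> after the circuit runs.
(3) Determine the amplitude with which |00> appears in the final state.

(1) In the final state, XY has expectation -1. Key observation: steps 11-14 multiply out to the identity, so the circuit reduces to the remaining gates.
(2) The amplitude on |11> is sqrt(2)*I/2.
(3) The final state's coefficient on |00> equals -sqrt(2)/2.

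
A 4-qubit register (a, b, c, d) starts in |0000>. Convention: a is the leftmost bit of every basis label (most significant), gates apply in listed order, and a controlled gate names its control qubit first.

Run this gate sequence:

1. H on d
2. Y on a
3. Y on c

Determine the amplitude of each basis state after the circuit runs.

The final amplitudes are -sqrt(2)/2 on |1010>, -sqrt(2)/2 on |1011>, and 0 on every other basis state.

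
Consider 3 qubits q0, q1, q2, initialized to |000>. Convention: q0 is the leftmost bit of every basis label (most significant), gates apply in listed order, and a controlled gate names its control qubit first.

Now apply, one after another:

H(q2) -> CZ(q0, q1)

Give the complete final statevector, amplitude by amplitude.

The resulting statevector has amplitude sqrt(2)/2 on |000>, sqrt(2)/2 on |001>, and 0 on every other basis state.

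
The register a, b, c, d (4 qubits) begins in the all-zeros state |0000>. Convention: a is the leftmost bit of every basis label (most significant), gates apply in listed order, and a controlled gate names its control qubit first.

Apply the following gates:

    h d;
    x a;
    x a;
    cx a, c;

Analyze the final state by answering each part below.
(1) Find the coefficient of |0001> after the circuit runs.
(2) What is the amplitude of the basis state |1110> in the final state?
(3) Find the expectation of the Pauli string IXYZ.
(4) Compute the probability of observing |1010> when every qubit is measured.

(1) |0001> carries amplitude sqrt(2)/2 in the final state. Key observation: gates 2-3 undo each other exactly, leaving only the rest of the circuit to track.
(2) The amplitude on |1110> is 0.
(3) In the final state, IXYZ has expectation 0.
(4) A full measurement returns |1010> with probability 0.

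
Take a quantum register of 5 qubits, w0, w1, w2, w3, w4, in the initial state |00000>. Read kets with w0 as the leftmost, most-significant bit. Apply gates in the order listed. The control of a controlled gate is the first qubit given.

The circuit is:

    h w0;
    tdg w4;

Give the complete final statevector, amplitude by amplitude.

After the circuit, the state carries amplitude sqrt(2)/2 on |00000>, sqrt(2)/2 on |10000>, and 0 on every other basis state.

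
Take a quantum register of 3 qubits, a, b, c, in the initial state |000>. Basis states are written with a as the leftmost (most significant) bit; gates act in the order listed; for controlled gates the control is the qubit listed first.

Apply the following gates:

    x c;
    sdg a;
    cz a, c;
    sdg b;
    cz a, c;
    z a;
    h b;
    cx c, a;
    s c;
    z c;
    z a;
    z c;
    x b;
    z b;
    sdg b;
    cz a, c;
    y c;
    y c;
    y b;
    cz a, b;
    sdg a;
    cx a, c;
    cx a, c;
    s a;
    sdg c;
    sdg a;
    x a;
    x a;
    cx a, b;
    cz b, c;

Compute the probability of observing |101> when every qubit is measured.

The probability of measuring |101> is 1/2. Key observation: steps 21-24 multiply out to the identity, so the circuit reduces to the remaining gates.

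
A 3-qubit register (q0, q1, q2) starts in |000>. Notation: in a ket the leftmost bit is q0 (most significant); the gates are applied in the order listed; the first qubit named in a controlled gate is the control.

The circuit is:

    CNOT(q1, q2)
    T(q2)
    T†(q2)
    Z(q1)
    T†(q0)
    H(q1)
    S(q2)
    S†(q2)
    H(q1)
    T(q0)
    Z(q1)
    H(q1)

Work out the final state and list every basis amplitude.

The final amplitudes are sqrt(2)/2 on |000>, sqrt(2)/2 on |010>, and 0 on every other basis state. Key observation: gates 4-11 undo each other exactly, leaving only the rest of the circuit to track.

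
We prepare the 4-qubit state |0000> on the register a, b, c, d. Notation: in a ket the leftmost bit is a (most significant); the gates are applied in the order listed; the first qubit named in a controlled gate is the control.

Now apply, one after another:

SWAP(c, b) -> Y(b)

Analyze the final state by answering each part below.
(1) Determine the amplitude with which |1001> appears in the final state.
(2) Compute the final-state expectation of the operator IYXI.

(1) The final state's coefficient on |1001> equals 0.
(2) The observable IYXI averages to 0.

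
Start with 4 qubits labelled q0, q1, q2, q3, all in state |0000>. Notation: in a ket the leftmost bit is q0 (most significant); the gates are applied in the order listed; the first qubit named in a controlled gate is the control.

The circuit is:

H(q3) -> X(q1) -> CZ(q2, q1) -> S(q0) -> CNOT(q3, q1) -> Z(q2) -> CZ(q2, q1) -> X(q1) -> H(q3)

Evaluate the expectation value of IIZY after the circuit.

The expectation value of IIZY is 0.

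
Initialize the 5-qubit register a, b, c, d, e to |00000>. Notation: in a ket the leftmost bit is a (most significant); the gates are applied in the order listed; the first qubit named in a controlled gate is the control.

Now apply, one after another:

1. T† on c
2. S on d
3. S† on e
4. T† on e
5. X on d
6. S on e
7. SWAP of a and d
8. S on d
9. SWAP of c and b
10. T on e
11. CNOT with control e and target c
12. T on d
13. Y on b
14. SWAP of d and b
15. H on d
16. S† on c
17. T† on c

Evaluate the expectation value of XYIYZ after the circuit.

The observable XYIYZ averages to 0.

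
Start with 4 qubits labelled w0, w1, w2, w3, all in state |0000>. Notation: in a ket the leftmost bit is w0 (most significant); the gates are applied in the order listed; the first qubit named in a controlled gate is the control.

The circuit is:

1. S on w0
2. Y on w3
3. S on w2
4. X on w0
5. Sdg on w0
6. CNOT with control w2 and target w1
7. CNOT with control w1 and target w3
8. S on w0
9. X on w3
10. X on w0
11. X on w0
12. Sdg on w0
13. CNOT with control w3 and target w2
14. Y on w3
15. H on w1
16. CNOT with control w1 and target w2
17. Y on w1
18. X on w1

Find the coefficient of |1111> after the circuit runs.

The final state's coefficient on |1111> equals sqrt(2)/2. Key observation: the block from step 10 through step 11 cancels to the identity and can be dropped.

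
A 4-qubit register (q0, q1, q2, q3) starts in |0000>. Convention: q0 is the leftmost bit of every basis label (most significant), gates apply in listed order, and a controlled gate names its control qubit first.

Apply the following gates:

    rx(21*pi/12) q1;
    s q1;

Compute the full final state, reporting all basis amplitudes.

After the circuit, the state carries amplitude -sqrt(sqrt(2) + 2)/2 on |0000>, sqrt(2 - sqrt(2))/2 on |0100>, and 0 on every other basis state.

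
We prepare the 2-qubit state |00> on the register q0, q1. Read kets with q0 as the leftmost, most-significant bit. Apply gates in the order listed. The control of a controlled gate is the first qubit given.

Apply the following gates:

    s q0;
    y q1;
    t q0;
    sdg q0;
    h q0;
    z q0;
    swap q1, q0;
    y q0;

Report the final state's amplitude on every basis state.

After the circuit, the state carries amplitude sqrt(2)/2 on |00>, -sqrt(2)/2 on |01>, 0 on |10>, 0 on |11>.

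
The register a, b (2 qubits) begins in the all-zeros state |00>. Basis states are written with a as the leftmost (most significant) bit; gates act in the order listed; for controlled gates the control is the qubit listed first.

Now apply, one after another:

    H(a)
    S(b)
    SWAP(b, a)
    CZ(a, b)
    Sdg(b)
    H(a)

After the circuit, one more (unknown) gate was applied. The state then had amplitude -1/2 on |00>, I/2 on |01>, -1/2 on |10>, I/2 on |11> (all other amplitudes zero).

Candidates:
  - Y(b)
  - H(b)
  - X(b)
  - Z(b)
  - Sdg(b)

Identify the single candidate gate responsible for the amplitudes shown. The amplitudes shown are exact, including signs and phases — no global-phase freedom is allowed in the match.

The applied gate was Y(b).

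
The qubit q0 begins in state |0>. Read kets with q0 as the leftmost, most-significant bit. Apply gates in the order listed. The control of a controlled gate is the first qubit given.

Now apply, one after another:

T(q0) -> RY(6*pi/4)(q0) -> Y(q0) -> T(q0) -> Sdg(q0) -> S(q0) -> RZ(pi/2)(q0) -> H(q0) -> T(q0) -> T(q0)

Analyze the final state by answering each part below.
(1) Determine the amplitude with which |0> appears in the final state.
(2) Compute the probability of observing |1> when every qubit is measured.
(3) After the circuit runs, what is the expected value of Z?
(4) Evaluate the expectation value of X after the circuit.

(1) The amplitude on |0> is 1/2 - exp(I*pi/4)/2.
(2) The probability of measuring |1> is sqrt(2)/4 + 1/2.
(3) In the final state, Z has expectation -sqrt(2)/2.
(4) The observable X averages to sqrt(2)/2.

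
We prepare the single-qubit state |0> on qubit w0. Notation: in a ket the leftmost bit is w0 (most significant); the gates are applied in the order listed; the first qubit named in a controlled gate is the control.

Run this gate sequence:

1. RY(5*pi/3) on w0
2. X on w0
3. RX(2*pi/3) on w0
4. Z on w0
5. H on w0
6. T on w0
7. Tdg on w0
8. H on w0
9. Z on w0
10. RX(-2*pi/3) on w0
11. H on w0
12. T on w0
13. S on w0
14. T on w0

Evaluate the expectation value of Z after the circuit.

The observable Z averages to -sqrt(3)/2.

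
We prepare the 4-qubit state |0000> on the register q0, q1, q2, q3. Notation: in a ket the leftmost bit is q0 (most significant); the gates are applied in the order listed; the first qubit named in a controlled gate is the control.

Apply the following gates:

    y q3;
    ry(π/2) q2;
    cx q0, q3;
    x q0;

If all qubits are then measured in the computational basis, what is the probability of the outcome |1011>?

Outcome |1011> occurs with probability 1/2.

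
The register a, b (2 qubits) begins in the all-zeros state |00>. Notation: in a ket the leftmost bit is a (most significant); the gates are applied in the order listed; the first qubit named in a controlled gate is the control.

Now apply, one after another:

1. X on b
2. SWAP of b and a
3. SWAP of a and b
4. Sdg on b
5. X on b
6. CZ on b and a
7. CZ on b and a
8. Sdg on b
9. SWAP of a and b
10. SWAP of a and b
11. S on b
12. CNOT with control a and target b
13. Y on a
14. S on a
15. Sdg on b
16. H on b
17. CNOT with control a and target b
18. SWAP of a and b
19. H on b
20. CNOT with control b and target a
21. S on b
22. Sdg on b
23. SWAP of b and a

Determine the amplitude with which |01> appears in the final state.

|01> carries amplitude I/2 in the final state. Key observation: gates 9-10 undo each other exactly, leaving only the rest of the circuit to track.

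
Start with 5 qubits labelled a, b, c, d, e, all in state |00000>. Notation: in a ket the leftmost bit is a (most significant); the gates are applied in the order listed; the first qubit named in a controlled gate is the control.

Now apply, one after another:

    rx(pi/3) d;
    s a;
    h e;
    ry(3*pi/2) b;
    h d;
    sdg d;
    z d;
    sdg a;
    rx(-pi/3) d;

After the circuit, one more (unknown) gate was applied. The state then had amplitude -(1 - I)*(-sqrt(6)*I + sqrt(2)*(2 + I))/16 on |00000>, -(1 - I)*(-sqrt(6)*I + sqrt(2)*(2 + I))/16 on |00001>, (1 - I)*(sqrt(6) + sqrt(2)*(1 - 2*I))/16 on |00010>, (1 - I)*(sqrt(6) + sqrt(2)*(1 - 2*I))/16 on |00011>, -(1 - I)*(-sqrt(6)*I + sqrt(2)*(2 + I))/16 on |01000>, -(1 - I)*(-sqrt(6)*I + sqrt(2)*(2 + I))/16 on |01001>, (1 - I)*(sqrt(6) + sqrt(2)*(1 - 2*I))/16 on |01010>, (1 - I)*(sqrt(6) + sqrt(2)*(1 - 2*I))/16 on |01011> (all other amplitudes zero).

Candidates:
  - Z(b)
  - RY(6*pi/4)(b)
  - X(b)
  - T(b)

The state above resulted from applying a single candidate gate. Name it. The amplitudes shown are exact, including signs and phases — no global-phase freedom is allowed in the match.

It was Z(b) that produced the state shown.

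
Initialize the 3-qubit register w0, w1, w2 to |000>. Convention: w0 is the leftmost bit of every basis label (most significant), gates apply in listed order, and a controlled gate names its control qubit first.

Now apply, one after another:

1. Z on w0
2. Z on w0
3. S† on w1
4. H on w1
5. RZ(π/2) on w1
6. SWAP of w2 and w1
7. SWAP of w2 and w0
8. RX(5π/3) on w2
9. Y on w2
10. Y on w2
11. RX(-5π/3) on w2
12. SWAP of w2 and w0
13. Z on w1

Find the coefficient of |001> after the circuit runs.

|001> carries amplitude sqrt(2)*exp(I*pi/4)/2 in the final state. Key observation: gates 7-12 undo each other exactly, leaving only the rest of the circuit to track.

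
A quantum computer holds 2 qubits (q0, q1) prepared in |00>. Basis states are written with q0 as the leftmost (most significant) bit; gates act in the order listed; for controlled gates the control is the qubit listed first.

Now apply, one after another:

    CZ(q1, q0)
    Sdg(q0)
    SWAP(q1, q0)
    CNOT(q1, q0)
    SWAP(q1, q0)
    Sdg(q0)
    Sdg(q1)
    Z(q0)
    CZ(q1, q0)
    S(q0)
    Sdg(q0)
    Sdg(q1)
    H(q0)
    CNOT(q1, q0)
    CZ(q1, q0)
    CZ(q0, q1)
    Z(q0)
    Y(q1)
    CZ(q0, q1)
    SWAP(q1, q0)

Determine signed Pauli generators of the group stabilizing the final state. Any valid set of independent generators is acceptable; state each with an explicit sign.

The stabilizer group can be generated by +IX, -ZI, among other valid generating sets.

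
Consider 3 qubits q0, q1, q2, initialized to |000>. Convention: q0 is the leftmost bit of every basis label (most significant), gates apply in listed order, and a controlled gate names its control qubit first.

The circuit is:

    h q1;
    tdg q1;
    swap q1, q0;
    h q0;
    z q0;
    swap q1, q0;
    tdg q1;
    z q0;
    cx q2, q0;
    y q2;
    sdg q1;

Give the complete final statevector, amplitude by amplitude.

After the circuit, the state carries amplitude exp(I*pi/4)/2 + I/2 on |001>, -I/2 + exp(3*I*pi/4)/2 on |011>, and 0 on every other basis state.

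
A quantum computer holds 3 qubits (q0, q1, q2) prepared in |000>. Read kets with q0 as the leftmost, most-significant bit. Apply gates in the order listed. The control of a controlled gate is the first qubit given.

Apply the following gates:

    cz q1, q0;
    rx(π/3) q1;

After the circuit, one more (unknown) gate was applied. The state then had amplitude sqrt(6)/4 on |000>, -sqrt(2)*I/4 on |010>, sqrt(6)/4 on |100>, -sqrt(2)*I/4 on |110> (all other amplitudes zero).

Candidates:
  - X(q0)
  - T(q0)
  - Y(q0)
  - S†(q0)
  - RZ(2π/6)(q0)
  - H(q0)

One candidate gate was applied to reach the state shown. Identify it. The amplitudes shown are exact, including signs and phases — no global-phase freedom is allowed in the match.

The unique candidate consistent with the amplitudes is H(q0).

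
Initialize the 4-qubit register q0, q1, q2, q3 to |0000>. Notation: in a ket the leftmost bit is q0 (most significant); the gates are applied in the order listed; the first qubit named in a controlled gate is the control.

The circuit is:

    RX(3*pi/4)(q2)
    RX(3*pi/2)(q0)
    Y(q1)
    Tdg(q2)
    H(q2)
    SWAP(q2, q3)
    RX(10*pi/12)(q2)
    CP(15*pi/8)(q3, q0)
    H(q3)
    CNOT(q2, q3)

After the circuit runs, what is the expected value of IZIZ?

The observable IZIZ averages to sqrt(6)*(-4 - sqrt(sqrt(2) + 2) - sqrt(2 - sqrt(2)))/32.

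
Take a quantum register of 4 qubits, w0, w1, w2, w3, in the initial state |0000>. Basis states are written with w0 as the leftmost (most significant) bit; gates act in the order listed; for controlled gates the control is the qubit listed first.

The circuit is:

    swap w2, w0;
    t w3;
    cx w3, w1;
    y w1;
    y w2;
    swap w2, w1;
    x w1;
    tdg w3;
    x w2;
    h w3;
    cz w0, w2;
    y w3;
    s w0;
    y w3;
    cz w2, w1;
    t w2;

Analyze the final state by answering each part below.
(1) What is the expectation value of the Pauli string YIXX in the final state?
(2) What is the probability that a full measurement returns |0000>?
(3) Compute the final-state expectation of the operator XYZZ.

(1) The observable YIXX averages to 0.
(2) The probability of measuring |0000> is 1/2.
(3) The observable XYZZ averages to 0.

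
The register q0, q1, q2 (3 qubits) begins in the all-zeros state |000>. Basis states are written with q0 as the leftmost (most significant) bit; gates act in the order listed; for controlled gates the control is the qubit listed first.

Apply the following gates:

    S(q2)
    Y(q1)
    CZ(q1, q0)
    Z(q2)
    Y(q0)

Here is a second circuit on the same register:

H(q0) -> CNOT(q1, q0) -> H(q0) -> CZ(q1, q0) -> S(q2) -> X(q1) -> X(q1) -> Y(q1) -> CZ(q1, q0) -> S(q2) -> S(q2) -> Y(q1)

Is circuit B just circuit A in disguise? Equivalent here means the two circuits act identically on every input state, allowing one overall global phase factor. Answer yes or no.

No — the two circuits implement different unitaries, even allowing a global phase.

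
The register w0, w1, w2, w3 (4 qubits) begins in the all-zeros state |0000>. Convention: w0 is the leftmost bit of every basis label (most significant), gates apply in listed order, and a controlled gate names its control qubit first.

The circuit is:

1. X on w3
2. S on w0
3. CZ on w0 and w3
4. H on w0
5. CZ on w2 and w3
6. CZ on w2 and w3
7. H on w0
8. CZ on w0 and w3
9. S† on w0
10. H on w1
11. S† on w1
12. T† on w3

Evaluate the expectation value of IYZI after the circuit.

The expectation value of IYZI is -1.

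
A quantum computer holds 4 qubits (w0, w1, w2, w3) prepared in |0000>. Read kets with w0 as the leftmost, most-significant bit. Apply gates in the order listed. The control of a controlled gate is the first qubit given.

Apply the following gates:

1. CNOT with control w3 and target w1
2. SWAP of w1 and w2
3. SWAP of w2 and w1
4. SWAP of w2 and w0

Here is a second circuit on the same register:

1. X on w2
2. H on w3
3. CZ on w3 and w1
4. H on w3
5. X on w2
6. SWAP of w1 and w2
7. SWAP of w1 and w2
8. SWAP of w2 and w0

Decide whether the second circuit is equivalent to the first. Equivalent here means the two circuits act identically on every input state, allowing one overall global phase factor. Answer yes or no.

No: there is an input state on which the two circuits produce genuinely different outputs (not merely differing by a phase).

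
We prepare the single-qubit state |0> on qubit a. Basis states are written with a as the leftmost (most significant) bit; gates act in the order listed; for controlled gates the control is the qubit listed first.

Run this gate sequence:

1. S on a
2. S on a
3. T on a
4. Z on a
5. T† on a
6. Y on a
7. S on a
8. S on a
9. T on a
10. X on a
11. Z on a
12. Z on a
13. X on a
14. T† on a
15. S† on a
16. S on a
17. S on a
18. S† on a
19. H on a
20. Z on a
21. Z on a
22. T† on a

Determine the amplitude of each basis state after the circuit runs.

After the circuit, the state carries amplitude -sqrt(2)*I/2 on |0>, sqrt(2)*exp(I*pi/4)/2 on |1>.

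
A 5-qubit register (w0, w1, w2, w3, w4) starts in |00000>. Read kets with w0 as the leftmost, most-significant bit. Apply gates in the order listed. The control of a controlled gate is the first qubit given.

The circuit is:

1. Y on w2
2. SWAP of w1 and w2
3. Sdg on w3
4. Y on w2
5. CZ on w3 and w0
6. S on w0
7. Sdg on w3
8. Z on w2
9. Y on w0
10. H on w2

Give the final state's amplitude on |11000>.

|11000> carries amplitude sqrt(2)*I/2 in the final state.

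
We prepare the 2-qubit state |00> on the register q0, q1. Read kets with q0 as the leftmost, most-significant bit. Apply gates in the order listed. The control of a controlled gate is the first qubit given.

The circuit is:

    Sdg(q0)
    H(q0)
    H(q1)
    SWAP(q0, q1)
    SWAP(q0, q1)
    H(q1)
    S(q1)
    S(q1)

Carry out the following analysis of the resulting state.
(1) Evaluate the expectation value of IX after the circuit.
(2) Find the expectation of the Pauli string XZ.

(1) In the final state, IX has expectation 0.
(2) The expectation value of XZ is 1.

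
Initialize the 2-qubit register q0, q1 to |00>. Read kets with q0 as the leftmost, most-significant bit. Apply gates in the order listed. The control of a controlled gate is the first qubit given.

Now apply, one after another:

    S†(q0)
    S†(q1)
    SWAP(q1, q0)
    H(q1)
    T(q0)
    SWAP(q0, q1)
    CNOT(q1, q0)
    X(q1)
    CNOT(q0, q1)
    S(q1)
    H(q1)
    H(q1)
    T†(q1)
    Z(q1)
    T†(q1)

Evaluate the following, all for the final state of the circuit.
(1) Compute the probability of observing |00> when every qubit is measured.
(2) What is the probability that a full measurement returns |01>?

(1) The probability of measuring |00> is 0. Key observation: gates 11-12 undo each other exactly, leaving only the rest of the circuit to track.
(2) A full measurement returns |01> with probability 1/2.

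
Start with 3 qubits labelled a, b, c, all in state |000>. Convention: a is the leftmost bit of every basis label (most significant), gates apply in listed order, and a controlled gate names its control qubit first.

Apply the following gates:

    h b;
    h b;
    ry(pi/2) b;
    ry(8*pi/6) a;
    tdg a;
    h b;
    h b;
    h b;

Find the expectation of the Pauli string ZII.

In the final state, ZII has expectation -1/2.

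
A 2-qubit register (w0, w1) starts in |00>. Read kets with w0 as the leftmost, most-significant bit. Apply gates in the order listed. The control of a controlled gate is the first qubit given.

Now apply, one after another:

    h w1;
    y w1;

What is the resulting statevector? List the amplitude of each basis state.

After the circuit, the state carries amplitude -sqrt(2)*I/2 on |00>, sqrt(2)*I/2 on |01>, 0 on |10>, 0 on |11>.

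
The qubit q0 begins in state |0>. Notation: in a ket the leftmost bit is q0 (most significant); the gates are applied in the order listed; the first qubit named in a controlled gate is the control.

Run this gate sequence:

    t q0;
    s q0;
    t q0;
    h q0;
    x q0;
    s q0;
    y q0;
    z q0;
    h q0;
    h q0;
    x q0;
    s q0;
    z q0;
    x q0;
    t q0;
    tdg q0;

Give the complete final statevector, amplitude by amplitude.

After the circuit, the state carries amplitude -sqrt(2)*I/2 on |0>, -sqrt(2)*I/2 on |1>.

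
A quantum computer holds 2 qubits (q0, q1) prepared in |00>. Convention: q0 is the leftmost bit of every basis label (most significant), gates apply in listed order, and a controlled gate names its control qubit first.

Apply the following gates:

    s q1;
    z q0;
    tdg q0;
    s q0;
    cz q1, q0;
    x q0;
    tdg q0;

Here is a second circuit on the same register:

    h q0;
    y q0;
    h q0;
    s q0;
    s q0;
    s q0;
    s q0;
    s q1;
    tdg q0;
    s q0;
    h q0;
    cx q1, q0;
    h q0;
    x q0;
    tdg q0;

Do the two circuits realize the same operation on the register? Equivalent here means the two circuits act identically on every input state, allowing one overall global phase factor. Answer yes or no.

No — the two circuits implement different unitaries, even allowing a global phase.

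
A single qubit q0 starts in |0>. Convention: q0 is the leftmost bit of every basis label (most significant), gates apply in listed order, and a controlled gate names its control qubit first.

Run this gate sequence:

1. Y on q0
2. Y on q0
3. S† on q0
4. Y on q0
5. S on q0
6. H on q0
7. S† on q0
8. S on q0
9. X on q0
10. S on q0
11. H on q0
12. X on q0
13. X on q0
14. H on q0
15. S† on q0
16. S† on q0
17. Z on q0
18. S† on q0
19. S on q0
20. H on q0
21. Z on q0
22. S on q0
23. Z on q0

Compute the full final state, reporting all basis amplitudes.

The final amplitudes are 1/2 - I/2 on |0>, -1/2 + I/2 on |1>. Key observation: steps 10-15 multiply out to the identity, so the circuit reduces to the remaining gates.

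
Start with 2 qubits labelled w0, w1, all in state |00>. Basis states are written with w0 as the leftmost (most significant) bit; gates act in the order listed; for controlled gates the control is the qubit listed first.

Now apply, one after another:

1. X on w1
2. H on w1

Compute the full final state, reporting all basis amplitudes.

The resulting statevector has amplitude sqrt(2)/2 on |00>, -sqrt(2)/2 on |01>, 0 on |10>, 0 on |11>.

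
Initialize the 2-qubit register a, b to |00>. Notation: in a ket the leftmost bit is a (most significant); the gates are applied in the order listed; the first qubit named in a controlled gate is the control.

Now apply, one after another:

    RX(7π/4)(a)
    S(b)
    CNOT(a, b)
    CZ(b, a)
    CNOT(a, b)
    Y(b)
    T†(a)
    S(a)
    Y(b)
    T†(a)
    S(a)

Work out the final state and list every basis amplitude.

The final amplitudes are -sqrt(sqrt(2) + 2)/2 on |00>, 0 on |01>, -sqrt(2 - sqrt(2))/2 on |10>, 0 on |11>.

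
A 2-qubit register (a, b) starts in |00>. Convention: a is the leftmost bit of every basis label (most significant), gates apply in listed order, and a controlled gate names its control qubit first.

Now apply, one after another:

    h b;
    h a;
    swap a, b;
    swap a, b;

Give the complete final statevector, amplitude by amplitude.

The resulting statevector has amplitude 1/2 on |00>, 1/2 on |01>, 1/2 on |10>, 1/2 on |11>.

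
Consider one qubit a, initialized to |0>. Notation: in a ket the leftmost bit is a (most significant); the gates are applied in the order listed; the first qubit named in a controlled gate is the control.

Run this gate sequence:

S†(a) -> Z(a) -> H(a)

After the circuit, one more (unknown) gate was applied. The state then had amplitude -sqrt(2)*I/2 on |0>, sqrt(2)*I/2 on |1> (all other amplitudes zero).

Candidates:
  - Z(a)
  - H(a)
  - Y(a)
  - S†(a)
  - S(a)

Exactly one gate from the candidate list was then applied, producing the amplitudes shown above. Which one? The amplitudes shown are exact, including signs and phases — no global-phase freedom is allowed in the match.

The unique candidate consistent with the amplitudes is Y(a).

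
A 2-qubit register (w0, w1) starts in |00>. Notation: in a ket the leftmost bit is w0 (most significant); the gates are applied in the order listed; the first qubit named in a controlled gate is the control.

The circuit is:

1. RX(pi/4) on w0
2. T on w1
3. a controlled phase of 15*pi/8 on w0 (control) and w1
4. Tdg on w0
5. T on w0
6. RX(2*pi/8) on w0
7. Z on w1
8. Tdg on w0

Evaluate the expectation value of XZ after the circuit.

The observable XZ averages to -sqrt(2)/2.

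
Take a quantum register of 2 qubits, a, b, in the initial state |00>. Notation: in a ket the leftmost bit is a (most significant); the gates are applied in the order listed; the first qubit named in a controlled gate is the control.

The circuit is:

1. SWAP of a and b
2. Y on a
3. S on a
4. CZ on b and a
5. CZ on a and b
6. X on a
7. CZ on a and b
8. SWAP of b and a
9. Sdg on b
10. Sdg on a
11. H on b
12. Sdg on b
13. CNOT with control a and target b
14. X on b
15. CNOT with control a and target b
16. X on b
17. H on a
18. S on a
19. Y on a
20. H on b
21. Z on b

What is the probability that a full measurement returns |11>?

Outcome |11> occurs with probability 1/4.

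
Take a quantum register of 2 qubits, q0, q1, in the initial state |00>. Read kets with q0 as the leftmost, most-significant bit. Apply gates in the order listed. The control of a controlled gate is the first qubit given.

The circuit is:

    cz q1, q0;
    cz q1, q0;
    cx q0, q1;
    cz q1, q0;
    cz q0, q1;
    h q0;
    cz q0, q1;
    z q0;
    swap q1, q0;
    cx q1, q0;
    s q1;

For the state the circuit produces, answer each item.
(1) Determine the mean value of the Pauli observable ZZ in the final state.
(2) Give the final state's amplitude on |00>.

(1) The observable ZZ averages to 1. Key observation: the block from step 1 through step 2 cancels to the identity and can be dropped.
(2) |00> carries amplitude sqrt(2)/2 in the final state.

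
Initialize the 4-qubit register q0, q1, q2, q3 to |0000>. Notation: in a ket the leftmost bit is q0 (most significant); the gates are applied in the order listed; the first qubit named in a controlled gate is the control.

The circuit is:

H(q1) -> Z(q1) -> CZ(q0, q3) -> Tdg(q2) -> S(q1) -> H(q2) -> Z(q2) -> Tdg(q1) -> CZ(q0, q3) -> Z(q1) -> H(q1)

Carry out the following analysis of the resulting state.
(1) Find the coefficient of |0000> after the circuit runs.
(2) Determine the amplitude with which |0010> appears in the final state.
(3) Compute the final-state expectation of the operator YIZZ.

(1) |0000> carries amplitude sqrt(2)*(1 + exp(I*pi/4))/4 in the final state.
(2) The amplitude on |0010> is sqrt(2)*(-1 - exp(I*pi/4))/4.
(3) In the final state, YIZZ has expectation 0.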